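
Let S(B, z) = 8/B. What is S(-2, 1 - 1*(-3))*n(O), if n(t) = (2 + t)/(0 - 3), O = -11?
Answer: -12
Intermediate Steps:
n(t) = -2/3 - t/3 (n(t) = (2 + t)/(-3) = (2 + t)*(-1/3) = -2/3 - t/3)
S(-2, 1 - 1*(-3))*n(O) = (8/(-2))*(-2/3 - 1/3*(-11)) = (8*(-1/2))*(-2/3 + 11/3) = -4*3 = -12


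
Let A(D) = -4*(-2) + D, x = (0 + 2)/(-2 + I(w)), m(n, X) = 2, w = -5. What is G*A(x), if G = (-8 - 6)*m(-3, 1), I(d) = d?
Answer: -216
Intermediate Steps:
x = -2/7 (x = (0 + 2)/(-2 - 5) = 2/(-7) = 2*(-⅐) = -2/7 ≈ -0.28571)
G = -28 (G = (-8 - 6)*2 = -14*2 = -28)
A(D) = 8 + D
G*A(x) = -28*(8 - 2/7) = -28*54/7 = -216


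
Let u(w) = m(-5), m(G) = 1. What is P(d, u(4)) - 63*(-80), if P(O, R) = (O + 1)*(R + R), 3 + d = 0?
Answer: 5036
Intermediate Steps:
d = -3 (d = -3 + 0 = -3)
u(w) = 1
P(O, R) = 2*R*(1 + O) (P(O, R) = (1 + O)*(2*R) = 2*R*(1 + O))
P(d, u(4)) - 63*(-80) = 2*1*(1 - 3) - 63*(-80) = 2*1*(-2) + 5040 = -4 + 5040 = 5036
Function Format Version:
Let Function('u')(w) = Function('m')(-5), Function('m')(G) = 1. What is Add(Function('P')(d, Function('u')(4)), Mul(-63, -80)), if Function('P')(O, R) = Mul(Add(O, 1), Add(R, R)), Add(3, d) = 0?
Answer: 5036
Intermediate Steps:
d = -3 (d = Add(-3, 0) = -3)
Function('u')(w) = 1
Function('P')(O, R) = Mul(2, R, Add(1, O)) (Function('P')(O, R) = Mul(Add(1, O), Mul(2, R)) = Mul(2, R, Add(1, O)))
Add(Function('P')(d, Function('u')(4)), Mul(-63, -80)) = Add(Mul(2, 1, Add(1, -3)), Mul(-63, -80)) = Add(Mul(2, 1, -2), 5040) = Add(-4, 5040) = 5036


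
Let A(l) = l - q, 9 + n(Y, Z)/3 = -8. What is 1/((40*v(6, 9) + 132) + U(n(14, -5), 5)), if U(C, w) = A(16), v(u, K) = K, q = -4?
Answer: 1/512 ≈ 0.0019531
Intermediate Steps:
n(Y, Z) = -51 (n(Y, Z) = -27 + 3*(-8) = -27 - 24 = -51)
A(l) = 4 + l (A(l) = l - 1*(-4) = l + 4 = 4 + l)
U(C, w) = 20 (U(C, w) = 4 + 16 = 20)
1/((40*v(6, 9) + 132) + U(n(14, -5), 5)) = 1/((40*9 + 132) + 20) = 1/((360 + 132) + 20) = 1/(492 + 20) = 1/512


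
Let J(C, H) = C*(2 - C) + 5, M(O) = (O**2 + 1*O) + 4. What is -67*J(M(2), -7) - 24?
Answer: 5001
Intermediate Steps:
M(O) = 4 + O + O**2 (M(O) = (O**2 + O) + 4 = (O + O**2) + 4 = 4 + O + O**2)
J(C, H) = 5 + C*(2 - C)
-67*J(M(2), -7) - 24 = -67*(5 - (4 + 2 + 2**2)**2 + 2*(4 + 2 + 2**2)) - 24 = -67*(5 - (4 + 2 + 4)**2 + 2*(4 + 2 + 4)) - 24 = -67*(5 - 1*10**2 + 2*10) - 24 = -67*(5 - 1*100 + 20) - 24 = -67*(5 - 100 + 20) - 24 = -67*(-75) - 24 = 5025 - 24 = 5001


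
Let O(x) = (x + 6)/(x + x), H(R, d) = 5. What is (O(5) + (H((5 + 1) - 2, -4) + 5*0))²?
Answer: 3721/100 ≈ 37.210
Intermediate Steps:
O(x) = (6 + x)/(2*x) (O(x) = (6 + x)/((2*x)) = (6 + x)*(1/(2*x)) = (6 + x)/(2*x))
(O(5) + (H((5 + 1) - 2, -4) + 5*0))² = ((½)*(6 + 5)/5 + (5 + 5*0))² = ((½)*(⅕)*11 + (5 + 0))² = (11/10 + 5)² = (61/10)² = 3721/100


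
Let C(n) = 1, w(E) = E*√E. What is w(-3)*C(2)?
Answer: -3*I*√3 ≈ -5.1962*I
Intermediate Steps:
w(E) = E^(3/2)
w(-3)*C(2) = (-3)^(3/2)*1 = -3*I*√3*1 = -3*I*√3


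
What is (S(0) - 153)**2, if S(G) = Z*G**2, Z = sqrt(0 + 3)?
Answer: 23409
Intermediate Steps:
Z = sqrt(3) ≈ 1.7320
S(G) = sqrt(3)*G**2
(S(0) - 153)**2 = (sqrt(3)*0**2 - 153)**2 = (sqrt(3)*0 - 153)**2 = (0 - 153)**2 = (-153)**2 = 23409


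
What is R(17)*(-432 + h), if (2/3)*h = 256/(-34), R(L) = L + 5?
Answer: -165792/17 ≈ -9752.5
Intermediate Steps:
R(L) = 5 + L
h = -192/17 (h = 3*(256/(-34))/2 = 3*(256*(-1/34))/2 = (3/2)*(-128/17) = -192/17 ≈ -11.294)
R(17)*(-432 + h) = (5 + 17)*(-432 - 192/17) = 22*(-7536/17) = -165792/17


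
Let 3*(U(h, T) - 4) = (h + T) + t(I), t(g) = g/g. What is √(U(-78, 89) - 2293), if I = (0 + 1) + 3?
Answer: I*√2285 ≈ 47.802*I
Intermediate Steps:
I = 4 (I = 1 + 3 = 4)
t(g) = 1
U(h, T) = 13/3 + T/3 + h/3 (U(h, T) = 4 + ((h + T) + 1)/3 = 4 + ((T + h) + 1)/3 = 4 + (1 + T + h)/3 = 4 + (⅓ + T/3 + h/3) = 13/3 + T/3 + h/3)
√(U(-78, 89) - 2293) = √((13/3 + (⅓)*89 + (⅓)*(-78)) - 2293) = √((13/3 + 89/3 - 26) - 2293) = √(8 - 2293) = √(-2285) = I*√2285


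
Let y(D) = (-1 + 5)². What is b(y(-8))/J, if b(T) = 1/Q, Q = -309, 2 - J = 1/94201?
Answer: -94201/58215909 ≈ -0.0016181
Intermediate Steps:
J = 188401/94201 (J = 2 - 1/94201 = 188401/94201 ≈ 2.0000)
y(D) = 16 (y(D) = 4² = 16)
b(T) = -1/309 (b(T) = 1/(-309) = -1/309)
b(y(-8))/J = -1/(309*188401/94201) = -1/309*94201/188401 = -94201/58215909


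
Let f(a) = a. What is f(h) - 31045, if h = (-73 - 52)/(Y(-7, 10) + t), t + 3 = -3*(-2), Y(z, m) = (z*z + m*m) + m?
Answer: -5029415/162 ≈ -31046.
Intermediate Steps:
Y(z, m) = m + m² + z² (Y(z, m) = (z² + m²) + m = (m² + z²) + m = m + m² + z²)
t = 3 (t = -3 - 3*(-2) = -3 + 6 = 3)
h = -125/162 (h = (-73 - 52)/((10 + 10² + (-7)²) + 3) = -125/((10 + 100 + 49) + 3) = -125/(159 + 3) = -125/162 ≈ -0.77160)
f(h) - 31045 = -125/162 - 31045 = -5029415/162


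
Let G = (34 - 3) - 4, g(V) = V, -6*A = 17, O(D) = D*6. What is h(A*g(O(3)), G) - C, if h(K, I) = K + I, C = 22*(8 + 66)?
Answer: -1652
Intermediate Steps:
O(D) = 6*D
A = -17/6 (A = -1/6*17 = -17/6 ≈ -2.8333)
C = 1628 (C = 22*74 = 1628)
G = 27 (G = 31 - 4 = 27)
h(K, I) = I + K
h(A*g(O(3)), G) - C = (27 - 17*3) - 1*1628 = (27 - 17/6*18) - 1628 = (27 - 51) - 1628 = -24 - 1628 = -1652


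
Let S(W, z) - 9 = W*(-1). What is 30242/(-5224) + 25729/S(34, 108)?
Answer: -67582173/65300 ≈ -1034.9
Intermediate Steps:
S(W, z) = 9 - W (S(W, z) = 9 + W*(-1) = 9 - W)
30242/(-5224) + 25729/S(34, 108) = 30242/(-5224) + 25729/(9 - 1*34) = 30242*(-1/5224) + 25729/(9 - 34) = -15121/2612 + 25729/(-25) = -15121/2612 + 25729*(-1/25) = -15121/2612 - 25729/25 = -67582173/65300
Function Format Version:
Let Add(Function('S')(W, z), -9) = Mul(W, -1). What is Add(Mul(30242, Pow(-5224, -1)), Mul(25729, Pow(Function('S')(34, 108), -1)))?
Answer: Rational(-67582173, 65300) ≈ -1034.9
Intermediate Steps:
Function('S')(W, z) = Add(9, Mul(-1, W)) (Function('S')(W, z) = Add(9, Mul(W, -1)) = Add(9, Mul(-1, W)))
Add(Mul(30242, Pow(-5224, -1)), Mul(25729, Pow(Function('S')(34, 108), -1))) = Add(Mul(30242, Pow(-5224, -1)), Mul(25729, Pow(Add(9, Mul(-1, 34)), -1))) = Add(Mul(30242, Rational(-1, 5224)), Mul(25729, Pow(Add(9, -34), -1))) = Add(Rational(-15121, 2612), Mul(25729, Pow(-25, -1))) = Add(Rational(-15121, 2612), Mul(25729, Rational(-1, 25))) = Add(Rational(-15121, 2612), Rational(-25729, 25)) = Rational(-67582173, 65300)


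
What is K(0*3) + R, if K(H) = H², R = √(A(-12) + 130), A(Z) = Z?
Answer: √118 ≈ 10.863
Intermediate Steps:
R = √118 (R = √(-12 + 130) = √118 ≈ 10.863)
K(0*3) + R = (0*3)² + √118 = 0² + √118 = 0 + √118 = √118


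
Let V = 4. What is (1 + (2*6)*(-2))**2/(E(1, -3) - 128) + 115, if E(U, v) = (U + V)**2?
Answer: 11316/103 ≈ 109.86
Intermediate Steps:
E(U, v) = (4 + U)**2 (E(U, v) = (U + 4)**2 = (4 + U)**2)
(1 + (2*6)*(-2))**2/(E(1, -3) - 128) + 115 = (1 + (2*6)*(-2))**2/((4 + 1)**2 - 128) + 115 = (1 + 12*(-2))**2/(5**2 - 128) + 115 = (1 - 24)**2/(25 - 128) + 115 = (-23)**2/(-103) + 115 = 529*(-1/103) + 115 = -529/103 + 115 = 11316/103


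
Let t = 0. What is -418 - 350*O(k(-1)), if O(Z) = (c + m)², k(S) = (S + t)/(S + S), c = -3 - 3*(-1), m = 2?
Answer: -1818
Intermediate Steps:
c = 0 (c = -3 + 3 = 0)
k(S) = ½ (k(S) = (S + 0)/(S + S) = S/((2*S)) = S*(1/(2*S)) = ½)
O(Z) = 4 (O(Z) = (0 + 2)² = 2² = 4)
-418 - 350*O(k(-1)) = -418 - 350*4 = -418 - 1400 = -1818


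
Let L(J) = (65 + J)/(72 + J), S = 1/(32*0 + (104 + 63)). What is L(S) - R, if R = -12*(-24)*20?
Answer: -69253144/12025 ≈ -5759.1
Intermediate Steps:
R = 5760 (R = 288*20 = 5760)
S = 1/167 (S = 1/(0 + 167) = 1/167 ≈ 0.0059880)
L(J) = (65 + J)/(72 + J)
L(S) - R = (65 + 1/167)/(72 + 1/167) - 1*5760 = (10856/167)/(12025/167) - 5760 = (167/12025)*(10856/167) - 5760 = 10856/12025 - 5760 = -69253144/12025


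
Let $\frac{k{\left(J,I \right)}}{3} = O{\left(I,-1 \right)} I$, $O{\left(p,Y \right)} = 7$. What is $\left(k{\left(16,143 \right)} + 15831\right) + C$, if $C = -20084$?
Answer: $-1250$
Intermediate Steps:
$k{\left(J,I \right)} = 21 I$ ($k{\left(J,I \right)} = 3 \cdot 7 I = 21 I$)
$\left(k{\left(16,143 \right)} + 15831\right) + C = \left(21 \cdot 143 + 15831\right) - 20084 = \left(3003 + 15831\right) - 20084 = 18834 - 20084 = -1250$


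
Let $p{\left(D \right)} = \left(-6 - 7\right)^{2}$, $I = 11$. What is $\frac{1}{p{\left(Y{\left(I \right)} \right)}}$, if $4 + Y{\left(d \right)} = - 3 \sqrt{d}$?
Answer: $\frac{1}{169} \approx 0.0059172$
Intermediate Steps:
$Y{\left(d \right)} = -4 - 3 \sqrt{d}$
$p{\left(D \right)} = 169$ ($p{\left(D \right)} = \left(-13\right)^{2} = 169$)
$\frac{1}{p{\left(Y{\left(I \right)} \right)}} = \frac{1}{169}$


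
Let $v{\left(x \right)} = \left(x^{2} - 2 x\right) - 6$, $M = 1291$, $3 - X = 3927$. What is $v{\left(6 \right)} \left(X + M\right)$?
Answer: $-47394$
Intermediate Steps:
$X = -3924$ ($X = 3 - 3927 = -3924$)
$v{\left(x \right)} = -6 + x^{2} - 2 x$
$v{\left(6 \right)} \left(X + M\right) = \left(-6 + 6^{2} - 12\right) \left(-3924 + 1291\right) = \left(-6 + 36 - 12\right) \left(-2633\right) = 18 \left(-2633\right) = -47394$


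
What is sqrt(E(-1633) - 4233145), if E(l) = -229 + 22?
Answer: 2*I*sqrt(1058338) ≈ 2057.5*I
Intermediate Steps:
E(l) = -207
sqrt(E(-1633) - 4233145) = sqrt(-207 - 4233145) = sqrt(-4233352) = 2*I*sqrt(1058338)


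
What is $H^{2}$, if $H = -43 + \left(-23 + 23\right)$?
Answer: $1849$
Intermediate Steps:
$H = -43$ ($H = -43 + 0 = -43$)
$H^{2} = \left(-43\right)^{2} = 1849$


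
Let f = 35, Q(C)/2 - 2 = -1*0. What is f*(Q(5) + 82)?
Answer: 3010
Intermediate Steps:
Q(C) = 4 (Q(C) = 4 + 2*(-1*0) = 4 + 2*0 = 4 + 0 = 4)
f*(Q(5) + 82) = 35*(4 + 82) = 35*86 = 3010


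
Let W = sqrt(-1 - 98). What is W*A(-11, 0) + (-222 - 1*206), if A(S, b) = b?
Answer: -428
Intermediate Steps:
W = 3*I*sqrt(11) (W = sqrt(-99) = 3*I*sqrt(11) ≈ 9.9499*I)
W*A(-11, 0) + (-222 - 1*206) = (3*I*sqrt(11))*0 + (-222 - 1*206) = 0 + (-222 - 206) = 0 - 428 = -428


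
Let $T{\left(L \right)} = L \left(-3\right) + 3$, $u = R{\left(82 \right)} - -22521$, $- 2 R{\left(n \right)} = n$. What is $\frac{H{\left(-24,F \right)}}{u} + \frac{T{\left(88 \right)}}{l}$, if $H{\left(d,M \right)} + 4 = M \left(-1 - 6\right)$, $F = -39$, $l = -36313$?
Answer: $\frac{15635477}{816316240} \approx 0.019154$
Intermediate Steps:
$R{\left(n \right)} = - \frac{n}{2}$
$u = 22480$ ($u = \left(- \frac{1}{2}\right) 82 - -22521 = -41 + 22521 = 22480$)
$H{\left(d,M \right)} = -4 - 7 M$ ($H{\left(d,M \right)} = -4 + M \left(-1 - 6\right) = -4 + M \left(-7\right) = -4 - 7 M$)
$T{\left(L \right)} = 3 - 3 L$ ($T{\left(L \right)} = - 3 L + 3 = 3 - 3 L$)
$\frac{H{\left(-24,F \right)}}{u} + \frac{T{\left(88 \right)}}{l} = \frac{-4 - -273}{22480} + \frac{3 - 264}{-36313} = \left(-4 + 273\right) \frac{1}{22480} + \left(3 - 264\right) \left(- \frac{1}{36313}\right) = 269 \cdot \frac{1}{22480} - - \frac{261}{36313} = \frac{269}{22480} + \frac{261}{36313} = \frac{15635477}{816316240}$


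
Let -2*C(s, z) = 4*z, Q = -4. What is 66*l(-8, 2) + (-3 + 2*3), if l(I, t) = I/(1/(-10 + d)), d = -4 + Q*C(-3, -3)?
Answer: 20067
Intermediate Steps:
C(s, z) = -2*z
d = -28 (d = -4 - (-8)*(-3) = -4 - 4*6 = -4 - 24 = -28)
l(I, t) = -38*I (l(I, t) = I/(1/(-10 - 28)) = I/(1/(-38)) = I/(-1/38) = I*(-38) = -38*I)
66*l(-8, 2) + (-3 + 2*3) = 66*(-38*(-8)) + (-3 + 2*3) = 66*304 + (-3 + 6) = 20064 + 3 = 20067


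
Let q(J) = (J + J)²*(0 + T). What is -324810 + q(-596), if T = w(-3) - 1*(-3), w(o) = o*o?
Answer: 16725558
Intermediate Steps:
w(o) = o²
T = 12 (T = (-3)² - 1*(-3) = 9 + 3 = 12)
q(J) = 48*J² (q(J) = (J + J)²*(0 + 12) = (2*J)²*12 = (4*J²)*12 = 48*J²)
-324810 + q(-596) = -324810 + 48*(-596)² = -324810 + 48*355216 = -324810 + 17050368 = 16725558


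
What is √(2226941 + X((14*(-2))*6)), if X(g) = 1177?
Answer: √2228118 ≈ 1492.7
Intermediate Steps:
√(2226941 + X((14*(-2))*6)) = √(2226941 + 1177) = √2228118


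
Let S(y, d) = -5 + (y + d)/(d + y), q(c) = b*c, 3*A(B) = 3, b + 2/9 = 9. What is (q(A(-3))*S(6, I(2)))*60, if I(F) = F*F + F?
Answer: -6320/3 ≈ -2106.7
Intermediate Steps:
b = 79/9 (b = -2/9 + 9 = 79/9 ≈ 8.7778)
A(B) = 1 (A(B) = (1/3)*3 = 1)
I(F) = F + F**2 (I(F) = F**2 + F = F + F**2)
q(c) = 79*c/9
S(y, d) = -4 (S(y, d) = -5 + (d + y)/(d + y) = -5 + 1 = -4)
(q(A(-3))*S(6, I(2)))*60 = (((79/9)*1)*(-4))*60 = ((79/9)*(-4))*60 = -316/9*60 = -6320/3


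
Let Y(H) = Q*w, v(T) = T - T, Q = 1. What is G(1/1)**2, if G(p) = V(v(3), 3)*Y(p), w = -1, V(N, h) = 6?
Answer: 36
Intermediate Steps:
v(T) = 0
Y(H) = -1 (Y(H) = 1*(-1) = -1)
G(p) = -6 (G(p) = 6*(-1) = -6)
G(1/1)**2 = (-6)**2 = 36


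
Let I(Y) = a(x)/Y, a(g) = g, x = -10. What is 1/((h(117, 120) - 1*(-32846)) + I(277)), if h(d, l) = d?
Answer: 277/9130741 ≈ 3.0337e-5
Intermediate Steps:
I(Y) = -10/Y
1/((h(117, 120) - 1*(-32846)) + I(277)) = 1/((117 - 1*(-32846)) - 10/277) = 1/((117 + 32846) - 10*1/277) = 1/(32963 - 10/277) = 1/(9130741/277) = 277/9130741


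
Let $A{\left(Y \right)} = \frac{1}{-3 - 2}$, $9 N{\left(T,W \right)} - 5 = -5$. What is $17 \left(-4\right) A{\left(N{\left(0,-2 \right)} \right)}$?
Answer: $\frac{68}{5} \approx 13.6$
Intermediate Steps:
$N{\left(T,W \right)} = 0$ ($N{\left(T,W \right)} = \frac{5}{9} + \frac{1}{9} \left(-5\right) = \frac{5}{9} - \frac{5}{9} = 0$)
$A{\left(Y \right)} = - \frac{1}{5}$ ($A{\left(Y \right)} = \frac{1}{-5} = - \frac{1}{5}$)
$17 \left(-4\right) A{\left(N{\left(0,-2 \right)} \right)} = 17 \left(-4\right) \left(- \frac{1}{5}\right) = \left(-68\right) \left(- \frac{1}{5}\right) = \frac{68}{5}$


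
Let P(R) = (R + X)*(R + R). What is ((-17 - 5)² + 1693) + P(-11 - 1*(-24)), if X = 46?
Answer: 3711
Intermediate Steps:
P(R) = 2*R*(46 + R) (P(R) = (R + 46)*(R + R) = (46 + R)*(2*R) = 2*R*(46 + R))
((-17 - 5)² + 1693) + P(-11 - 1*(-24)) = ((-17 - 5)² + 1693) + 2*(-11 - 1*(-24))*(46 + (-11 - 1*(-24))) = ((-22)² + 1693) + 2*(-11 + 24)*(46 + (-11 + 24)) = (484 + 1693) + 2*13*(46 + 13) = 2177 + 2*13*59 = 2177 + 1534 = 3711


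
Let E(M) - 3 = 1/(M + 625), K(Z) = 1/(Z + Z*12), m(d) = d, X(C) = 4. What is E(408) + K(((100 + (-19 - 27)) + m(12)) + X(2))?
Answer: 2822033/940030 ≈ 3.0021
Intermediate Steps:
K(Z) = 1/(13*Z) (K(Z) = 1/(Z + 12*Z) = 1/(13*Z))
E(M) = 3 + 1/(625 + M) (E(M) = 3 + 1/(M + 625) = 3 + 1/(625 + M))
E(408) + K(((100 + (-19 - 27)) + m(12)) + X(2)) = (1876 + 3*408)/(625 + 408) + 1/(13*(((100 + (-19 - 27)) + 12) + 4)) = (1876 + 1224)/1033 + 1/(13*(((100 - 46) + 12) + 4)) = (1/1033)*3100 + 1/(13*((54 + 12) + 4)) = 3100/1033 + 1/(13*(66 + 4)) = 3100/1033 + (1/13)/70 = 3100/1033 + (1/13)*(1/70) = 3100/1033 + 1/910 = 2822033/940030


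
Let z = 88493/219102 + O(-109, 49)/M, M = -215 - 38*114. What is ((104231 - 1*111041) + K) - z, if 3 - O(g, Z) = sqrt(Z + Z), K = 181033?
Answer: 173570445700697/996256794 - 7*sqrt(2)/4547 ≈ 1.7422e+5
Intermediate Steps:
O(g, Z) = 3 - sqrt(2)*sqrt(Z) (O(g, Z) = 3 - sqrt(Z + Z) = 3 - sqrt(2*Z) = 3 - sqrt(2)*sqrt(Z))
M = -4547 (M = -215 - 4332 = -4547)
z = 401720365/996256794 + 7*sqrt(2)/4547 (z = 88493/219102 + (3 - sqrt(2)*sqrt(49))/(-4547) = 88493*(1/219102) + (3 - 1*sqrt(2)*7)*(-1/4547) = 88493/219102 + (3 - 7*sqrt(2))*(-1/4547) = 88493/219102 + (-3/4547 + 7*sqrt(2)/4547) = 401720365/996256794 + 7*sqrt(2)/4547 ≈ 0.40541)
((104231 - 1*111041) + K) - z = ((104231 - 1*111041) + 181033) - (401720365/996256794 + 7*sqrt(2)/4547) = ((104231 - 111041) + 181033) + (-401720365/996256794 - 7*sqrt(2)/4547) = (-6810 + 181033) + (-401720365/996256794 - 7*sqrt(2)/4547) = 174223 + (-401720365/996256794 - 7*sqrt(2)/4547) = 173570445700697/996256794 - 7*sqrt(2)/4547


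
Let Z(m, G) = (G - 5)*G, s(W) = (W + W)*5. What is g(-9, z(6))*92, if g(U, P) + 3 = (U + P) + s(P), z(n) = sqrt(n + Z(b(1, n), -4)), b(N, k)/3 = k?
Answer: -1104 + 1012*sqrt(42) ≈ 5454.5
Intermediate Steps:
b(N, k) = 3*k
s(W) = 10*W (s(W) = (2*W)*5 = 10*W)
Z(m, G) = G*(-5 + G) (Z(m, G) = (-5 + G)*G = G*(-5 + G))
z(n) = sqrt(36 + n) (z(n) = sqrt(n - 4*(-5 - 4)) = sqrt(n - 4*(-9)) = sqrt(n + 36) = sqrt(36 + n))
g(U, P) = -3 + U + 11*P (g(U, P) = -3 + ((U + P) + 10*P) = -3 + ((P + U) + 10*P) = -3 + (U + 11*P) = -3 + U + 11*P)
g(-9, z(6))*92 = (-3 - 9 + 11*sqrt(36 + 6))*92 = (-3 - 9 + 11*sqrt(42))*92 = (-12 + 11*sqrt(42))*92 = -1104 + 1012*sqrt(42)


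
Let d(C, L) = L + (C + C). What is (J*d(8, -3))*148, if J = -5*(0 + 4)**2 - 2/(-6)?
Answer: -459836/3 ≈ -1.5328e+5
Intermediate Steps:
d(C, L) = L + 2*C
J = -239/3 (J = -5*4**2 - 2*(-1/6) = -5*16 + 1/3 = -80 + 1/3 = -239/3 ≈ -79.667)
(J*d(8, -3))*148 = -239*(-3 + 2*8)/3*148 = -239*(-3 + 16)/3*148 = -239/3*13*148 = -3107/3*148 = -459836/3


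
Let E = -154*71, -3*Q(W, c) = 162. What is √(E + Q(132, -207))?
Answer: 2*I*√2747 ≈ 104.82*I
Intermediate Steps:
Q(W, c) = -54 (Q(W, c) = -⅓*162 = -54)
E = -10934
√(E + Q(132, -207)) = √(-10934 - 54) = √(-10988) = 2*I*√2747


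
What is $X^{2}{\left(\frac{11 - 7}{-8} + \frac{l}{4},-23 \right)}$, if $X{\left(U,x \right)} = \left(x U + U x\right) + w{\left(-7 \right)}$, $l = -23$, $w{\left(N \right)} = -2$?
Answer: $\frac{326041}{4} \approx 81510.0$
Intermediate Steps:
$X{\left(U,x \right)} = -2 + 2 U x$ ($X{\left(U,x \right)} = \left(x U + U x\right) - 2 = \left(U x + U x\right) - 2 = 2 U x - 2 = -2 + 2 U x$)
$X^{2}{\left(\frac{11 - 7}{-8} + \frac{l}{4},-23 \right)} = \left(-2 + 2 \left(\frac{11 - 7}{-8} - \frac{23}{4}\right) \left(-23\right)\right)^{2} = \left(-2 + 2 \left(\left(11 - 7\right) \left(- \frac{1}{8}\right) - \frac{23}{4}\right) \left(-23\right)\right)^{2} = \left(-2 + 2 \left(4 \left(- \frac{1}{8}\right) - \frac{23}{4}\right) \left(-23\right)\right)^{2} = \left(-2 + 2 \left(- \frac{1}{2} - \frac{23}{4}\right) \left(-23\right)\right)^{2} = \left(-2 + 2 \left(- \frac{25}{4}\right) \left(-23\right)\right)^{2} = \left(-2 + \frac{575}{2}\right)^{2} = \left(\frac{571}{2}\right)^{2} = \frac{326041}{4}$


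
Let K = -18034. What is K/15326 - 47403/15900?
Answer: -168873163/40613900 ≈ -4.1580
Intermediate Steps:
K/15326 - 47403/15900 = -18034/15326 - 47403/15900 = -18034*1/15326 - 47403*1/15900 = -9017/7663 - 15801/5300 = -168873163/40613900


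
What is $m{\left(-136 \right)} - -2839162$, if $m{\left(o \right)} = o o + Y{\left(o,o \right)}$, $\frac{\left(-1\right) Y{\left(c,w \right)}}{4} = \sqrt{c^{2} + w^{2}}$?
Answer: $2857658 - 544 \sqrt{2} \approx 2.8569 \cdot 10^{6}$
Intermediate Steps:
$Y{\left(c,w \right)} = - 4 \sqrt{c^{2} + w^{2}}$
$m{\left(o \right)} = o^{2} - 4 \sqrt{2} \sqrt{o^{2}}$ ($m{\left(o \right)} = o o - 4 \sqrt{o^{2} + o^{2}} = o^{2} - 4 \sqrt{2 o^{2}} = o^{2} - 4 \sqrt{2} \sqrt{o^{2}}$)
$m{\left(-136 \right)} - -2839162 = \left(\left(-136\right)^{2} - 4 \sqrt{2} \sqrt{\left(-136\right)^{2}}\right) - -2839162 = \left(18496 - 4 \sqrt{2} \sqrt{18496}\right) + 2839162 = \left(18496 - 4 \sqrt{2} \cdot 136\right) + 2839162 = \left(18496 - 544 \sqrt{2}\right) + 2839162 = 2857658 - 544 \sqrt{2}$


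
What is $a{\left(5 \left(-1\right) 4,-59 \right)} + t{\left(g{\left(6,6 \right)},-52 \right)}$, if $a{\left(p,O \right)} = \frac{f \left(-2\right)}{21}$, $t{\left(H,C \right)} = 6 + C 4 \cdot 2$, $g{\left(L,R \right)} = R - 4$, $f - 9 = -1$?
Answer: $- \frac{8626}{21} \approx -410.76$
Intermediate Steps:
$f = 8$ ($f = 9 - 1 = 8$)
$g{\left(L,R \right)} = -4 + R$
$t{\left(H,C \right)} = 6 + 8 C$ ($t{\left(H,C \right)} = 6 + C 8 = 6 + 8 C$)
$a{\left(p,O \right)} = - \frac{16}{21}$ ($a{\left(p,O \right)} = \frac{8 \left(-2\right)}{21} = \left(-16\right) \frac{1}{21} = - \frac{16}{21}$)
$a{\left(5 \left(-1\right) 4,-59 \right)} + t{\left(g{\left(6,6 \right)},-52 \right)} = - \frac{16}{21} + \left(6 + 8 \left(-52\right)\right) = - \frac{16}{21} + \left(6 - 416\right) = - \frac{16}{21} - 410 = - \frac{8626}{21}$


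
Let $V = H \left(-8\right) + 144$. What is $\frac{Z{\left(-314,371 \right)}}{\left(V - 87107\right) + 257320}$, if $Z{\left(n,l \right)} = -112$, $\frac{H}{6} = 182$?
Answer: $- \frac{112}{161621} \approx -0.00069298$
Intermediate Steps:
$H = 1092$ ($H = 6 \cdot 182 = 1092$)
$V = -8592$ ($V = 1092 \left(-8\right) + 144 = -8736 + 144 = -8592$)
$\frac{Z{\left(-314,371 \right)}}{\left(V - 87107\right) + 257320} = - \frac{112}{\left(-8592 - 87107\right) + 257320} = - \frac{112}{-95699 + 257320} = - \frac{112}{161621}$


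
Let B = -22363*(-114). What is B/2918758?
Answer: 1274691/1459379 ≈ 0.87345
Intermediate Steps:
B = 2549382
B/2918758 = 2549382/2918758 = 2549382*(1/2918758) = 1274691/1459379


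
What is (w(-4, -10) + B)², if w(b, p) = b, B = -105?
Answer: 11881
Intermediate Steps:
(w(-4, -10) + B)² = (-4 - 105)² = (-109)² = 11881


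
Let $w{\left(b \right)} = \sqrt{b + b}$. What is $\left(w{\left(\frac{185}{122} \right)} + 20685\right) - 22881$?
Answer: $-2196 + \frac{\sqrt{11285}}{61} \approx -2194.3$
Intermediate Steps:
$w{\left(b \right)} = \sqrt{2} \sqrt{b}$ ($w{\left(b \right)} = \sqrt{2 b} = \sqrt{2} \sqrt{b}$)
$\left(w{\left(\frac{185}{122} \right)} + 20685\right) - 22881 = \left(\sqrt{2} \sqrt{\frac{185}{122}} + 20685\right) - 22881 = \left(\sqrt{2} \frac{\sqrt{22570}}{122} + 20685\right) - 22881 = \left(\frac{\sqrt{11285}}{61} + 20685\right) - 22881 = \left(20685 + \frac{\sqrt{11285}}{61}\right) - 22881 = -2196 + \frac{\sqrt{11285}}{61}$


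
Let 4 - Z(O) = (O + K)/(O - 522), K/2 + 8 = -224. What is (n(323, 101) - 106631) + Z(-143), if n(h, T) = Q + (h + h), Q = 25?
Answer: -70461347/665 ≈ -1.0596e+5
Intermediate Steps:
K = -464 (K = -16 + 2*(-224) = -16 - 448 = -464)
n(h, T) = 25 + 2*h (n(h, T) = 25 + (h + h) = 25 + 2*h)
Z(O) = 4 - (-464 + O)/(-522 + O) (Z(O) = 4 - (O - 464)/(O - 522) = 4 - (-464 + O)/(-522 + O))
(n(323, 101) - 106631) + Z(-143) = ((25 + 2*323) - 106631) + (-1624 + 3*(-143))/(-522 - 143) = ((25 + 646) - 106631) + (-1624 - 429)/(-665) = (671 - 106631) - 1/665*(-2053) = -105960 + 2053/665 = -70461347/665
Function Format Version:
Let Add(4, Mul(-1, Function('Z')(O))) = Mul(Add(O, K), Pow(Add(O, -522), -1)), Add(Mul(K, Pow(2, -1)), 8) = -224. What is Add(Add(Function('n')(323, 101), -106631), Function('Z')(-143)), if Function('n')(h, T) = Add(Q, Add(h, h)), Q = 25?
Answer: Rational(-70461347, 665) ≈ -1.0596e+5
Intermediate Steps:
K = -464 (K = Add(-16, Mul(2, -224)) = Add(-16, -448) = -464)
Function('n')(h, T) = Add(25, Mul(2, h)) (Function('n')(h, T) = Add(25, Add(h, h)) = Add(25, Mul(2, h)))
Function('Z')(O) = Add(4, Mul(-1, Pow(Add(-522, O), -1), Add(-464, O))) (Function('Z')(O) = Add(4, Mul(-1, Mul(Add(O, -464), Pow(Add(O, -522), -1)))) = Add(4, Mul(-1, Mul(Add(-464, O), Pow(Add(-522, O), -1)))) = Add(4, Mul(-1, Mul(Pow(Add(-522, O), -1), Add(-464, O)))) = Add(4, Mul(-1, Pow(Add(-522, O), -1), Add(-464, O))))
Add(Add(Function('n')(323, 101), -106631), Function('Z')(-143)) = Add(Add(Add(25, Mul(2, 323)), -106631), Mul(Pow(Add(-522, -143), -1), Add(-1624, Mul(3, -143)))) = Add(Add(Add(25, 646), -106631), Mul(Pow(-665, -1), Add(-1624, -429))) = Add(Add(671, -106631), Mul(Rational(-1, 665), -2053)) = Add(-105960, Rational(2053, 665)) = Rational(-70461347, 665)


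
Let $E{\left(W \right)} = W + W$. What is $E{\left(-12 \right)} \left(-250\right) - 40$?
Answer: $5960$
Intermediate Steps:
$E{\left(W \right)} = 2 W$
$E{\left(-12 \right)} \left(-250\right) - 40 = 2 \left(-12\right) \left(-250\right) - 40 = \left(-24\right) \left(-250\right) - 40 = 6000 - 40 = 5960$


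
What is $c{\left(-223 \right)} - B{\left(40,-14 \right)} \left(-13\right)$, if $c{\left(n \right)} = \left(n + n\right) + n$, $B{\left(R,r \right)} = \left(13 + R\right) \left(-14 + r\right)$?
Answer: $-19961$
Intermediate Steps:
$B{\left(R,r \right)} = \left(-14 + r\right) \left(13 + R\right)$
$c{\left(n \right)} = 3 n$ ($c{\left(n \right)} = 2 n + n = 3 n$)
$c{\left(-223 \right)} - B{\left(40,-14 \right)} \left(-13\right) = 3 \left(-223\right) - \left(-182 - 560 + 13 \left(-14\right) + 40 \left(-14\right)\right) \left(-13\right) = -669 - \left(-182 - 560 - 182 - 560\right) \left(-13\right) = -669 - \left(-1484\right) \left(-13\right) = -669 - 19292 = -19961$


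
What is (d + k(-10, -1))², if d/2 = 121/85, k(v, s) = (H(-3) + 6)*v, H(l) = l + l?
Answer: 58564/7225 ≈ 8.1057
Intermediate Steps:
H(l) = 2*l
k(v, s) = 0 (k(v, s) = (2*(-3) + 6)*v = (-6 + 6)*v = 0*v = 0)
d = 242/85 (d = 2*(121/85) = 242/85 ≈ 2.8471)
(d + k(-10, -1))² = (242/85 + 0)² = (242/85)² = 58564/7225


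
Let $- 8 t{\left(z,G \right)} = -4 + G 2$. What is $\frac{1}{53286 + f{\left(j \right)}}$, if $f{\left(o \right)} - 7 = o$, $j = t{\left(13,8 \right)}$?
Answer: $\frac{2}{106583} \approx 1.8765 \cdot 10^{-5}$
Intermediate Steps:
$t{\left(z,G \right)} = \frac{1}{2} - \frac{G}{4}$ ($t{\left(z,G \right)} = - \frac{-4 + G 2}{8} = - \frac{-4 + 2 G}{8} = \frac{1}{2} - \frac{G}{4}$)
$j = - \frac{3}{2}$ ($j = \frac{1}{2} - 2 = - \frac{3}{2} \approx -1.5$)
$f{\left(o \right)} = 7 + o$
$\frac{1}{53286 + f{\left(j \right)}} = \frac{1}{53286 + \left(7 - \frac{3}{2}\right)} = \frac{1}{53286 + \frac{11}{2}} = \frac{1}{\frac{106583}{2}} = \frac{2}{106583}$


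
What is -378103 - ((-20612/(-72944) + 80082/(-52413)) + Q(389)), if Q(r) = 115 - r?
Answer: -120376359406603/318601156 ≈ -3.7783e+5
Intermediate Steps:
-378103 - ((-20612/(-72944) + 80082/(-52413)) + Q(389)) = -378103 - ((-20612/(-72944) + 80082/(-52413)) + (115 - 1*389)) = -378103 - ((-20612*(-1/72944) + 80082*(-1/52413)) + (115 - 389)) = -378103 - ((5153/18236 - 26694/17471) - 274) = -378103 - (-396763721/318601156 - 274) = -378103 - 1*(-87693480465/318601156) = -378103 + 87693480465/318601156 = -120376359406603/318601156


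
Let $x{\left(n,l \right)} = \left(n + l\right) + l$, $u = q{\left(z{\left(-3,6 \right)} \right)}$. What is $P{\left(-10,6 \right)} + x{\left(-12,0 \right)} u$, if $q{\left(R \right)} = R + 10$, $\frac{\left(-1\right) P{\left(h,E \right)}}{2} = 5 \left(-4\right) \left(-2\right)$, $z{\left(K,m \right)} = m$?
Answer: $-272$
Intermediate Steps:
$P{\left(h,E \right)} = -80$ ($P{\left(h,E \right)} = - 2 \cdot 5 \left(-4\right) \left(-2\right) = - 2 \left(\left(-20\right) \left(-2\right)\right) = \left(-2\right) 40 = -80$)
$q{\left(R \right)} = 10 + R$
$u = 16$ ($u = 10 + 6 = 16$)
$x{\left(n,l \right)} = n + 2 l$ ($x{\left(n,l \right)} = \left(l + n\right) + l = n + 2 l$)
$P{\left(-10,6 \right)} + x{\left(-12,0 \right)} u = -80 + \left(-12 + 2 \cdot 0\right) 16 = -80 + \left(-12 + 0\right) 16 = -80 - 192 = -272$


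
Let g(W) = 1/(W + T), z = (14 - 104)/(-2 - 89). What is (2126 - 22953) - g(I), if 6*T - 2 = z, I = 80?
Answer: -457694425/21976 ≈ -20827.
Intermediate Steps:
z = 90/91 (z = -90/(-91) = -90*(-1/91) = 90/91 ≈ 0.98901)
T = 136/273 (T = ⅓ + (⅙)*(90/91) = ⅓ + 15/91 = 136/273 ≈ 0.49817)
g(W) = 1/(136/273 + W) (g(W) = 1/(W + 136/273) = 1/(136/273 + W))
(2126 - 22953) - g(I) = (2126 - 22953) - 273/(136 + 273*80) = -20827 - 273/(136 + 21840) = -20827 - 273/21976 = -457694425/21976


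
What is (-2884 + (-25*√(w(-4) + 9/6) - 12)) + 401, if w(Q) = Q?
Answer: -2495 - 25*I*√10/2 ≈ -2495.0 - 39.528*I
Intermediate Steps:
(-2884 + (-25*√(w(-4) + 9/6) - 12)) + 401 = (-2884 + (-25*√(-4 + 9/6) - 12)) + 401 = (-2884 + (-25*√(-4 + 9*(⅙)) - 12)) + 401 = (-2884 + (-25*√(-4 + 3/2) - 12)) + 401 = (-2884 + (-25*I*√10/2 - 12)) + 401 = (-2884 + (-12 - 25*I*√10/2)) + 401 = (-2896 - 25*I*√10/2) + 401 = -2495 - 25*I*√10/2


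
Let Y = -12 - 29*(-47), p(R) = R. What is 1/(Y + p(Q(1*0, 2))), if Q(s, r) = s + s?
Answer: 1/1351 ≈ 0.00074019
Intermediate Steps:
Q(s, r) = 2*s
Y = 1351 (Y = -12 + 1363 = 1351)
1/(Y + p(Q(1*0, 2))) = 1/(1351 + 2*(1*0)) = 1/(1351 + 2*0) = 1/(1351 + 0) = 1/1351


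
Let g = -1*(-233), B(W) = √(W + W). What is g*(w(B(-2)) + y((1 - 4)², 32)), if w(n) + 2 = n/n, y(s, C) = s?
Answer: 1864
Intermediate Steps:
B(W) = √2*√W (B(W) = √(2*W) = √2*√W)
g = 233
w(n) = -1 (w(n) = -2 + n/n = -2 + 1 = -1)
g*(w(B(-2)) + y((1 - 4)², 32)) = 233*(-1 + (1 - 4)²) = 233*(-1 + (-3)²) = 233*(-1 + 9) = 233*8 = 1864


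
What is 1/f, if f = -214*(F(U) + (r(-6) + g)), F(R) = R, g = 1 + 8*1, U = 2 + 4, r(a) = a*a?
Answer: -1/10914 ≈ -9.1625e-5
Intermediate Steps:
r(a) = a²
U = 6
g = 9 (g = 1 + 8 = 9)
f = -10914 (f = -214*(6 + ((-6)² + 9)) = -214*(6 + (36 + 9)) = -214*(6 + 45) = -214*51 = -10914)
1/f = 1/(-10914) = -1/10914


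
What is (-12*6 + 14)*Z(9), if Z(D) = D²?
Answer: -4698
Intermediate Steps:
(-12*6 + 14)*Z(9) = (-12*6 + 14)*9² = (-72 + 14)*81 = -58*81 = -4698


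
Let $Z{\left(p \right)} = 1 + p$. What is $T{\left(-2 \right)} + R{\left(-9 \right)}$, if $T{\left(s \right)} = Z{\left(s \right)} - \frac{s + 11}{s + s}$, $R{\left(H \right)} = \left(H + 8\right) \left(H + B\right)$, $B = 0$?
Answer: $\frac{41}{4} \approx 10.25$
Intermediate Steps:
$R{\left(H \right)} = H \left(8 + H\right)$ ($R{\left(H \right)} = \left(H + 8\right) \left(H + 0\right) = \left(8 + H\right) H = H \left(8 + H\right)$)
$T{\left(s \right)} = 1 + s - \frac{11 + s}{2 s}$ ($T{\left(s \right)} = \left(1 + s\right) - \frac{s + 11}{s + s} = \left(1 + s\right) - \frac{11 + s}{2 s} = 1 + s - \frac{11 + s}{2 s}$)
$T{\left(-2 \right)} + R{\left(-9 \right)} = \left(\frac{1}{2} - 2 - \frac{11}{2 \left(-2\right)}\right) - 9 \left(8 - 9\right) = \left(\frac{1}{2} - 2 - - \frac{11}{4}\right) - -9 = \left(\frac{1}{2} - 2 + \frac{11}{4}\right) + 9 = \frac{5}{4} + 9 = \frac{41}{4}$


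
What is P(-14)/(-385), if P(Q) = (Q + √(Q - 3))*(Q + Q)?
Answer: -56/55 + 4*I*√17/55 ≈ -1.0182 + 0.29986*I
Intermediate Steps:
P(Q) = 2*Q*(Q + √(-3 + Q)) (P(Q) = (Q + √(-3 + Q))*(2*Q) = 2*Q*(Q + √(-3 + Q)))
P(-14)/(-385) = (2*(-14)*(-14 + √(-3 - 14)))/(-385) = (2*(-14)*(-14 + √(-17)))*(-1/385) = (2*(-14)*(-14 + I*√17))*(-1/385) = (392 - 28*I*√17)*(-1/385) = -56/55 + 4*I*√17/55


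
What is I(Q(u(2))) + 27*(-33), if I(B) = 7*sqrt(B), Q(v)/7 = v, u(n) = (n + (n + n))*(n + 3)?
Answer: -891 + 7*sqrt(210) ≈ -789.56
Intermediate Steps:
u(n) = 3*n*(3 + n) (u(n) = (n + 2*n)*(3 + n) = (3*n)*(3 + n) = 3*n*(3 + n))
Q(v) = 7*v
I(Q(u(2))) + 27*(-33) = 7*sqrt(7*(3*2*(3 + 2))) + 27*(-33) = 7*sqrt(7*(3*2*5)) - 891 = 7*sqrt(7*30) - 891 = 7*sqrt(210) - 891 = -891 + 7*sqrt(210)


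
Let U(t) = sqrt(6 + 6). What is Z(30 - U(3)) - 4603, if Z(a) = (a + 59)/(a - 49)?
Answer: -1608150/349 + 216*sqrt(3)/349 ≈ -4606.8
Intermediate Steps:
U(t) = 2*sqrt(3) (U(t) = sqrt(12) = 2*sqrt(3))
Z(a) = (59 + a)/(-49 + a)
Z(30 - U(3)) - 4603 = (59 + (30 - 2*sqrt(3)))/(-49 + (30 - 2*sqrt(3))) - 4603 = (89 - 2*sqrt(3))/(-19 - 2*sqrt(3)) - 4603 = -4603 + (89 - 2*sqrt(3))/(-19 - 2*sqrt(3))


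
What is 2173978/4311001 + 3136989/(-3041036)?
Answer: -6912417354781/13109909237036 ≈ -0.52727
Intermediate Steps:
2173978/4311001 + 3136989/(-3041036) = 2173978*(1/4311001) + 3136989*(-1/3041036) = 2173978/4311001 - 3136989/3041036 = -6912417354781/13109909237036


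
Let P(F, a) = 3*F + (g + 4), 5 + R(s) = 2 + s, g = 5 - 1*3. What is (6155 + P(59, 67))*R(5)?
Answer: 12676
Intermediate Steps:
g = 2 (g = 5 - 3 = 2)
R(s) = -3 + s (R(s) = -5 + (2 + s) = -3 + s)
P(F, a) = 6 + 3*F (P(F, a) = 3*F + (2 + 4) = 3*F + 6 = 6 + 3*F)
(6155 + P(59, 67))*R(5) = (6155 + (6 + 3*59))*(-3 + 5) = (6155 + (6 + 177))*2 = (6155 + 183)*2 = 6338*2 = 12676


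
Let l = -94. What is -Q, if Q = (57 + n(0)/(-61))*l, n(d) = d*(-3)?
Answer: 5358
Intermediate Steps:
n(d) = -3*d
Q = -5358 (Q = (57 - 3*0/(-61))*(-94) = (57 + 0*(-1/61))*(-94) = (57 + 0)*(-94) = 57*(-94) = -5358)
-Q = -1*(-5358) = 5358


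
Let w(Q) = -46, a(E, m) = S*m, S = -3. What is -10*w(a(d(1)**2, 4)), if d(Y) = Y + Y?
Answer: 460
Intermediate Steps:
d(Y) = 2*Y
a(E, m) = -3*m
-10*w(a(d(1)**2, 4)) = -10*(-46) = 460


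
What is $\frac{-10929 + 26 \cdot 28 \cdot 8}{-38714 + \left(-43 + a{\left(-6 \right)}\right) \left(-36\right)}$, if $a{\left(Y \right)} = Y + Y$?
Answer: $\frac{5105}{36734} \approx 0.13897$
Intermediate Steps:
$a{\left(Y \right)} = 2 Y$
$\frac{-10929 + 26 \cdot 28 \cdot 8}{-38714 + \left(-43 + a{\left(-6 \right)}\right) \left(-36\right)} = \frac{-10929 + 26 \cdot 28 \cdot 8}{-38714 + \left(-43 + 2 \left(-6\right)\right) \left(-36\right)} = \frac{-10929 + 728 \cdot 8}{-38714 + \left(-43 - 12\right) \left(-36\right)} = \frac{-10929 + 5824}{-38714 - -1980} = - \frac{5105}{-38714 + 1980} = - \frac{5105}{-36734} = \left(-5105\right) \left(- \frac{1}{36734}\right) = \frac{5105}{36734}$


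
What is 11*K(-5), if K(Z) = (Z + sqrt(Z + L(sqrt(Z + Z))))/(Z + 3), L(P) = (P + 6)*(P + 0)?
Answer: 55/2 - 11*sqrt(-15 + 6*I*sqrt(10))/2 ≈ 15.712 - 24.345*I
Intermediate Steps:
L(P) = P*(6 + P) (L(P) = (6 + P)*P = P*(6 + P))
K(Z) = (Z + sqrt(Z + sqrt(2)*sqrt(Z)*(6 + sqrt(2)*sqrt(Z))))/(3 + Z) (K(Z) = (Z + sqrt(Z + sqrt(Z + Z)*(6 + sqrt(Z + Z))))/(Z + 3) = (Z + sqrt(Z + sqrt(2*Z)*(6 + sqrt(2*Z))))/(3 + Z) = (Z + sqrt(Z + (sqrt(2)*sqrt(Z))*(6 + sqrt(2)*sqrt(Z))))/(3 + Z) = (Z + sqrt(Z + sqrt(2)*sqrt(Z)*(6 + sqrt(2)*sqrt(Z))))/(3 + Z))
11*K(-5) = 11*((-5 + sqrt(3*(-5) + 6*sqrt(2)*sqrt(-5)))/(3 - 5)) = 11*((-5 + sqrt(-15 + 6*sqrt(2)*(I*sqrt(5))))/(-2)) = 11*(-(-5 + sqrt(-15 + 6*I*sqrt(10)))/2) = 11*(5/2 - sqrt(-15 + 6*I*sqrt(10))/2) = 55/2 - 11*sqrt(-15 + 6*I*sqrt(10))/2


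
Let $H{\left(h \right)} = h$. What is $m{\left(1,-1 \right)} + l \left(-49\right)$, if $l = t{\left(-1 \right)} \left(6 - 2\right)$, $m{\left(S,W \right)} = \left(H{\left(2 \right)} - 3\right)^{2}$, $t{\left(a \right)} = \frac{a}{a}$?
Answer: $-195$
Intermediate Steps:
$t{\left(a \right)} = 1$
$m{\left(S,W \right)} = 1$ ($m{\left(S,W \right)} = \left(2 - 3\right)^{2} = \left(-1\right)^{2} = 1$)
$l = 4$ ($l = 1 \left(6 - 2\right) = 1 \cdot 4 = 4$)
$m{\left(1,-1 \right)} + l \left(-49\right) = 1 + 4 \left(-49\right) = 1 - 196 = -195$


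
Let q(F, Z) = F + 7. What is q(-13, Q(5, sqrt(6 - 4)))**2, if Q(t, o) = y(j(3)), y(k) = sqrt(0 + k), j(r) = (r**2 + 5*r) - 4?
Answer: 36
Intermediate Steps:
j(r) = -4 + r**2 + 5*r
y(k) = sqrt(k)
Q(t, o) = 2*sqrt(5) (Q(t, o) = sqrt(-4 + 3**2 + 5*3) = sqrt(-4 + 9 + 15) = sqrt(20) = 2*sqrt(5))
q(F, Z) = 7 + F
q(-13, Q(5, sqrt(6 - 4)))**2 = (7 - 13)**2 = (-6)**2 = 36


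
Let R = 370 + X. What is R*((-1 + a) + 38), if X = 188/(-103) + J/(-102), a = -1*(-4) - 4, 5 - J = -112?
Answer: 47557247/3502 ≈ 13580.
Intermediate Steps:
J = 117 (J = 5 - 1*(-112) = 5 + 112 = 117)
a = 0 (a = 4 - 4 = 0)
X = -10409/3502 (X = 188/(-103) + 117/(-102) = 188*(-1/103) + 117*(-1/102) = -188/103 - 39/34 = -10409/3502 ≈ -2.9723)
R = 1285331/3502 (R = 370 - 10409/3502 = 1285331/3502 ≈ 367.03)
R*((-1 + a) + 38) = 1285331*((-1 + 0) + 38)/3502 = 1285331*(-1 + 38)/3502 = (1285331/3502)*37 = 47557247/3502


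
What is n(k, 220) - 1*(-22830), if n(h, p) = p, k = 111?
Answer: 23050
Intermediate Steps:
n(k, 220) - 1*(-22830) = 220 - 1*(-22830) = 220 + 22830 = 23050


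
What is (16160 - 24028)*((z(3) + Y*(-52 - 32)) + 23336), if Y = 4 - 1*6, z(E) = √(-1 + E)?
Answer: -184929472 - 7868*√2 ≈ -1.8494e+8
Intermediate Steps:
Y = -2 (Y = 4 - 6 = -2)
(16160 - 24028)*((z(3) + Y*(-52 - 32)) + 23336) = (16160 - 24028)*((√(-1 + 3) - 2*(-52 - 32)) + 23336) = -7868*((√2 - 2*(-84)) + 23336) = -7868*((√2 + 168) + 23336) = -7868*((168 + √2) + 23336) = -7868*(23504 + √2) = -184929472 - 7868*√2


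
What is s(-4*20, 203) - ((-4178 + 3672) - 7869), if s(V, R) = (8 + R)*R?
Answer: 51208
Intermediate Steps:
s(V, R) = R*(8 + R)
s(-4*20, 203) - ((-4178 + 3672) - 7869) = 203*(8 + 203) - ((-4178 + 3672) - 7869) = 203*211 - (-506 - 7869) = 42833 - 1*(-8375) = 42833 + 8375 = 51208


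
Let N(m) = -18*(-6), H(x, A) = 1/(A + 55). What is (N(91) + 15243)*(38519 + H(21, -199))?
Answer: 28382642995/48 ≈ 5.9130e+8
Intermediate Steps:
H(x, A) = 1/(55 + A)
N(m) = 108
(N(91) + 15243)*(38519 + H(21, -199)) = (108 + 15243)*(38519 + 1/(55 - 199)) = 15351*(38519 + 1/(-144)) = 15351*(38519 - 1/144) = 15351*(5546735/144) = 28382642995/48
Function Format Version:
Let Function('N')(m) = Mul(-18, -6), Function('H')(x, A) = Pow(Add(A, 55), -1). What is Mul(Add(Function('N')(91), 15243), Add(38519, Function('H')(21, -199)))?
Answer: Rational(28382642995, 48) ≈ 5.9130e+8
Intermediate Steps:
Function('H')(x, A) = Pow(Add(55, A), -1)
Function('N')(m) = 108
Mul(Add(Function('N')(91), 15243), Add(38519, Function('H')(21, -199))) = Mul(Add(108, 15243), Add(38519, Pow(Add(55, -199), -1))) = Mul(15351, Add(38519, Pow(-144, -1))) = Mul(15351, Add(38519, Rational(-1, 144))) = Mul(15351, Rational(5546735, 144)) = Rational(28382642995, 48)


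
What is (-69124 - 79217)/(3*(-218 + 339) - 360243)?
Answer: 49447/119960 ≈ 0.41220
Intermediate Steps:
(-69124 - 79217)/(3*(-218 + 339) - 360243) = -148341/(3*121 - 360243) = -148341/(363 - 360243) = -148341/(-359880) = -148341*(-1/359880) = 49447/119960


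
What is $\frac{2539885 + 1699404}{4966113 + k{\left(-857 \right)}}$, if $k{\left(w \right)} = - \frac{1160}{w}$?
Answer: $\frac{3633070673}{4255960001} \approx 0.85364$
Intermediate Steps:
$\frac{2539885 + 1699404}{4966113 + k{\left(-857 \right)}} = \frac{2539885 + 1699404}{4966113 - \frac{1160}{-857}} = \frac{4239289}{4966113 - - \frac{1160}{857}} = \frac{4239289}{4966113 + \frac{1160}{857}} = \frac{4239289}{\frac{4255960001}{857}} = 4239289 \cdot \frac{857}{4255960001} = \frac{3633070673}{4255960001}$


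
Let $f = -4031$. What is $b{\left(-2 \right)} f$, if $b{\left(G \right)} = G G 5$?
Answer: $-80620$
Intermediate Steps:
$b{\left(G \right)} = 5 G^{2}$ ($b{\left(G \right)} = G^{2} \cdot 5 = 5 G^{2}$)
$b{\left(-2 \right)} f = 5 \left(-2\right)^{2} \left(-4031\right) = 5 \cdot 4 \left(-4031\right) = 20 \left(-4031\right) = -80620$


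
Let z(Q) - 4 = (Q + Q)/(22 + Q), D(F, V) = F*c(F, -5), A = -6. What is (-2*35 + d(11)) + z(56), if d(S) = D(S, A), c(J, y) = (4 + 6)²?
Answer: 40382/39 ≈ 1035.4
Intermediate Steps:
c(J, y) = 100 (c(J, y) = 10² = 100)
D(F, V) = 100*F (D(F, V) = F*100 = 100*F)
d(S) = 100*S
z(Q) = 4 + 2*Q/(22 + Q) (z(Q) = 4 + (Q + Q)/(22 + Q) = 4 + (2*Q)/(22 + Q) = 4 + 2*Q/(22 + Q))
(-2*35 + d(11)) + z(56) = (-2*35 + 100*11) + 2*(44 + 3*56)/(22 + 56) = (-70 + 1100) + 2*(44 + 168)/78 = 1030 + 2*(1/78)*212 = 1030 + 212/39 = 40382/39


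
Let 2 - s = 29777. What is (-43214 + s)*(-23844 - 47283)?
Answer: 5191488603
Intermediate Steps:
s = -29775 (s = 2 - 1*29777 = 2 - 29777 = -29775)
(-43214 + s)*(-23844 - 47283) = (-43214 - 29775)*(-23844 - 47283) = -72989*(-71127) = 5191488603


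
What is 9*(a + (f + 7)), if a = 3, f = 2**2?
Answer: 126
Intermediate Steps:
f = 4
9*(a + (f + 7)) = 9*(3 + (4 + 7)) = 9*(3 + 11) = 9*14 = 126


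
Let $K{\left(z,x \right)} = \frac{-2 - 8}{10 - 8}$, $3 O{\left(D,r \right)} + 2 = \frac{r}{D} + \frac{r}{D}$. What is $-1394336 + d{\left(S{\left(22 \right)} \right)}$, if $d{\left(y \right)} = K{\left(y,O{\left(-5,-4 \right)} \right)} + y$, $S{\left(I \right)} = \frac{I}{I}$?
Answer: $-1394340$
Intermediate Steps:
$O{\left(D,r \right)} = - \frac{2}{3} + \frac{2 r}{3 D}$ ($O{\left(D,r \right)} = - \frac{2}{3} + \frac{\frac{r}{D} + \frac{r}{D}}{3} = - \frac{2}{3} + \frac{2 r \frac{1}{D}}{3} = - \frac{2}{3} + \frac{2 r}{3 D}$)
$K{\left(z,x \right)} = -5$ ($K{\left(z,x \right)} = - \frac{10}{2} = \left(-10\right) \frac{1}{2} = -5$)
$S{\left(I \right)} = 1$
$d{\left(y \right)} = -5 + y$
$-1394336 + d{\left(S{\left(22 \right)} \right)} = -1394336 + \left(-5 + 1\right) = -1394336 - 4 = -1394340$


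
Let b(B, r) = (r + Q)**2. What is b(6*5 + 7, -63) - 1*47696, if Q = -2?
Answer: -43471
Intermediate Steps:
b(B, r) = (-2 + r)**2 (b(B, r) = (r - 2)**2 = (-2 + r)**2)
b(6*5 + 7, -63) - 1*47696 = (-2 - 63)**2 - 1*47696 = (-65)**2 - 47696 = 4225 - 47696 = -43471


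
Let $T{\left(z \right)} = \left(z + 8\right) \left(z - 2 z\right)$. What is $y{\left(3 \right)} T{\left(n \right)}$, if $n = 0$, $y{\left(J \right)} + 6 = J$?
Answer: $0$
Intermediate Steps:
$y{\left(J \right)} = -6 + J$
$T{\left(z \right)} = - z \left(8 + z\right)$ ($T{\left(z \right)} = \left(8 + z\right) \left(- z\right) = - z \left(8 + z\right)$)
$y{\left(3 \right)} T{\left(n \right)} = \left(-6 + 3\right) \left(\left(-1\right) 0 \left(8 + 0\right)\right) = - 3 \left(\left(-1\right) 0 \cdot 8\right) = \left(-3\right) 0 = 0$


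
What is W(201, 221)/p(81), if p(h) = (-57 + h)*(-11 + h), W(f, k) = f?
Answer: 67/560 ≈ 0.11964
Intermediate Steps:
W(201, 221)/p(81) = 201/(627 + 81² - 68*81) = 201/(627 + 6561 - 5508) = 201/1680 = 201*(1/1680) = 67/560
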